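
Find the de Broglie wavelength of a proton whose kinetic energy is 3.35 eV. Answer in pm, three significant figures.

KE = 3.35 eV = 5.367 × 10⁻¹⁹ J.
p = √(2mKE) = √(2 × 1.673 × 10⁻²⁷ × 5.367 × 10⁻¹⁹) = 4.238 × 10⁻²³ kg·m/s.
λ = h/p = 6.626 × 10⁻³⁴ / 4.238 × 10⁻²³ = 1.56 × 10⁻¹¹ m = 15.6 pm.

λ = 15.6 pm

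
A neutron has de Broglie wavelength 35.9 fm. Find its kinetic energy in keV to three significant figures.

p = h/λ = 6.626 × 10⁻³⁴ / 3.590 × 10⁻¹⁴ = 1.846 × 10⁻²⁰ kg·m/s.
KE = p²/(2m) = (1.846 × 10⁻²⁰)² / (2 × 1.675 × 10⁻²⁷) = 1.017 × 10⁻¹³ J = 635 keV.

KE = 635 keV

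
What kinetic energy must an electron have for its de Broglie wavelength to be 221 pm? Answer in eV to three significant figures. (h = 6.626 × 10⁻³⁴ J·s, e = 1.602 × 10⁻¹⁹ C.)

p = h/λ = 6.626 × 10⁻³⁴ / 2.210 × 10⁻¹⁰ = 2.998 × 10⁻²⁴ kg·m/s.
KE = p²/(2m) = (2.998 × 10⁻²⁴)² / (2 × 9.109 × 10⁻³¹) = 4.934 × 10⁻¹⁸ J = 30.8 eV.

KE = 30.8 eV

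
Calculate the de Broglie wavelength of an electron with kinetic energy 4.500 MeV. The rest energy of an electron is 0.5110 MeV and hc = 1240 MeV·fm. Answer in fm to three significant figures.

Total energy E = KE + m₀c² = 4.500 + 0.5110 = 5.0110 MeV.
(pc)² = E² − (m₀c²)² = (5.0110)² − (0.5110)² = 24.85 MeV², so pc = 4.985 MeV.
λ = hc/(pc) = 1240 MeV·fm / 4.985 MeV = 249 fm.

λ = 249 fm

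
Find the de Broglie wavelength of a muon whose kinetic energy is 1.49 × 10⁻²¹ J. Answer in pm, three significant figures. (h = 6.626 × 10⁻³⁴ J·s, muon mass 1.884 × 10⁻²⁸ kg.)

p = √(2mKE) = √(2 × 1.884 × 10⁻²⁸ × 1.490 × 10⁻²¹) = 7.493 × 10⁻²⁵ kg·m/s.
λ = h/p = 6.626 × 10⁻³⁴ / 7.493 × 10⁻²⁵ = 8.84 × 10⁻¹⁰ m = 884 pm.

λ = 884 pm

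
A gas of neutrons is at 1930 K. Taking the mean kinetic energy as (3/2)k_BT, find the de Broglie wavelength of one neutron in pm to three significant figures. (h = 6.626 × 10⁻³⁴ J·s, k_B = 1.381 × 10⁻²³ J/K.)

λ = 57.3 pm

KE = (3/2)k_BT = 1.5 × 1.381 × 10⁻²³ × 1930 = 3.998 × 10⁻²⁰ J.
p = √(2mKE) = √(2 × 1.675 × 10⁻²⁷ × 3.998 × 10⁻²⁰) = 1.157 × 10⁻²³ kg·m/s.
λ = h/p = 5.73 × 10⁻¹¹ m = 57.3 pm.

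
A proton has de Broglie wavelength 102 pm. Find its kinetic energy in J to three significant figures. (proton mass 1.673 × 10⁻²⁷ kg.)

p = h/λ = 6.626 × 10⁻³⁴ / 1.020 × 10⁻¹⁰ = 6.496 × 10⁻²⁴ kg·m/s.
KE = p²/(2m) = (6.496 × 10⁻²⁴)² / (2 × 1.673 × 10⁻²⁷) = 1.261 × 10⁻²⁰ J = 1.26 × 10⁻²⁰ J.

KE = 1.26 × 10⁻²⁰ J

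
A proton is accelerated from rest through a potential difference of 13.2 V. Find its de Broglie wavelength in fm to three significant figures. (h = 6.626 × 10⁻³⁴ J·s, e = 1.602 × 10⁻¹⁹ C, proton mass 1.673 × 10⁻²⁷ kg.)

λ = 7880 fm

KE = eV = 1.602 × 10⁻¹⁹ × 13.20 = 2.115 × 10⁻¹⁸ J.
p = √(2mKE) = √(2 × 1.673 × 10⁻²⁷ × 2.115 × 10⁻¹⁸) = 8.412 × 10⁻²³ kg·m/s.
λ = h/p = 6.626 × 10⁻³⁴ / 8.412 × 10⁻²³ = 7.88 × 10⁻¹² m = 7880 fm.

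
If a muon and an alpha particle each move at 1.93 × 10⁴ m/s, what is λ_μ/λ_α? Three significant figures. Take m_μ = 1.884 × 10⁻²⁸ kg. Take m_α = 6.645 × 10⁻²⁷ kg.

λ_μ/λ_α = 35.3

At fixed v, p = mv so λ = h/(mv) ∝ 1/m.
λ_μ/λ_α = m_α/m_μ = 6.645 × 10⁻²⁷/1.884 × 10⁻²⁸ = 35.3.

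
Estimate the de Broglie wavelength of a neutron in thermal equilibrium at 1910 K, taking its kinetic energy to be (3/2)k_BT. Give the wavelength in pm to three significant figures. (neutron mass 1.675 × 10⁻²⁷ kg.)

KE = (3/2)k_BT = 1.5 × 1.381 × 10⁻²³ × 1910 = 3.957 × 10⁻²⁰ J.
p = √(2mKE) = √(2 × 1.675 × 10⁻²⁷ × 3.957 × 10⁻²⁰) = 1.151 × 10⁻²³ kg·m/s.
λ = h/p = 5.76 × 10⁻¹¹ m = 57.6 pm.

λ = 57.6 pm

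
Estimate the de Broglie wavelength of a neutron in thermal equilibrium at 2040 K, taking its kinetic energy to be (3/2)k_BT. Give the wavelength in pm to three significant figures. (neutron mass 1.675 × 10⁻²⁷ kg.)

λ = 55.7 pm

KE = (3/2)k_BT = 1.5 × 1.381 × 10⁻²³ × 2040 = 4.226 × 10⁻²⁰ J.
p = √(2mKE) = √(2 × 1.675 × 10⁻²⁷ × 4.226 × 10⁻²⁰) = 1.190 × 10⁻²³ kg·m/s.
λ = h/p = 5.57 × 10⁻¹¹ m = 55.7 pm.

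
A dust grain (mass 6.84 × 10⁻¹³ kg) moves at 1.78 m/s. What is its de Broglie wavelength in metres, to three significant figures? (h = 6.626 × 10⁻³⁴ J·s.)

λ = 5.44 × 10⁻²² m

p = mv = 6.84 × 10⁻¹³ × 1.78 = 1.218 × 10⁻¹² kg·m/s.
λ = h/p = 6.626 × 10⁻³⁴ / 1.218 × 10⁻¹² = 5.44 × 10⁻²² m.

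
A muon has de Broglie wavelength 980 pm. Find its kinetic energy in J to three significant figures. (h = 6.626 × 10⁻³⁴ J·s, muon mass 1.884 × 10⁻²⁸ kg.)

KE = 1.21 × 10⁻²¹ J

p = h/λ = 6.626 × 10⁻³⁴ / 9.800 × 10⁻¹⁰ = 6.761 × 10⁻²⁵ kg·m/s.
KE = p²/(2m) = (6.761 × 10⁻²⁵)² / (2 × 1.884 × 10⁻²⁸) = 1.213 × 10⁻²¹ J = 1.21 × 10⁻²¹ J.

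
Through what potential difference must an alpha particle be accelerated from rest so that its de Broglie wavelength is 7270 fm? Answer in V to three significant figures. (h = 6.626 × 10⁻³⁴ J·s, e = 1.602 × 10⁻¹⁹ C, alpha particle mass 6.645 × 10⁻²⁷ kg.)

p = h/λ = 6.626 × 10⁻³⁴ / 7.270 × 10⁻¹² = 9.114 × 10⁻²³ kg·m/s.
KE = p²/(2m) = 6.250 × 10⁻¹⁹ J.
V = KE/2e = 6.250 × 10⁻¹⁹ / (2 × 1.602 × 10⁻¹⁹) = 1.95 V.

V = 1.95 V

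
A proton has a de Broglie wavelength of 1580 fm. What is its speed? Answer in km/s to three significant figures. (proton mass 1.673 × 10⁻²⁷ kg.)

p = h/λ = 6.626 × 10⁻³⁴ / 1.580 × 10⁻¹² = 4.194 × 10⁻²² kg·m/s.
v = p/m = 4.194 × 10⁻²² / 1.673 × 10⁻²⁷ = 2.51 × 10⁵ m/s = 251 km/s.

v = 251 km/s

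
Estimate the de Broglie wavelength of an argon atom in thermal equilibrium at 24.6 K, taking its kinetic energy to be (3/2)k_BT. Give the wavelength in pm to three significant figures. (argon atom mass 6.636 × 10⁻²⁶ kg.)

KE = (3/2)k_BT = 1.5 × 1.381 × 10⁻²³ × 24.6 = 5.096 × 10⁻²² J.
p = √(2mKE) = √(2 × 6.636 × 10⁻²⁶ × 5.096 × 10⁻²²) = 8.224 × 10⁻²⁴ kg·m/s.
λ = h/p = 8.06 × 10⁻¹¹ m = 80.6 pm.

λ = 80.6 pm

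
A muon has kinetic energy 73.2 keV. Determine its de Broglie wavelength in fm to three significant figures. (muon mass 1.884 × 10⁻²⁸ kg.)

KE = 73.2 keV = 1.173 × 10⁻¹⁴ J.
p = √(2mKE) = √(2 × 1.884 × 10⁻²⁸ × 1.173 × 10⁻¹⁴) = 2.102 × 10⁻²¹ kg·m/s.
λ = h/p = 6.626 × 10⁻³⁴ / 2.102 × 10⁻²¹ = 3.15 × 10⁻¹³ m = 315 fm.

λ = 315 fm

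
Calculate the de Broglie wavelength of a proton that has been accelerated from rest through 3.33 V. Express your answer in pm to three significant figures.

KE = eV = 1.602 × 10⁻¹⁹ × 3.330 = 5.335 × 10⁻¹⁹ J.
p = √(2mKE) = √(2 × 1.673 × 10⁻²⁷ × 5.335 × 10⁻¹⁹) = 4.225 × 10⁻²³ kg·m/s.
λ = h/p = 6.626 × 10⁻³⁴ / 4.225 × 10⁻²³ = 1.57 × 10⁻¹¹ m = 15.7 pm.

λ = 15.7 pm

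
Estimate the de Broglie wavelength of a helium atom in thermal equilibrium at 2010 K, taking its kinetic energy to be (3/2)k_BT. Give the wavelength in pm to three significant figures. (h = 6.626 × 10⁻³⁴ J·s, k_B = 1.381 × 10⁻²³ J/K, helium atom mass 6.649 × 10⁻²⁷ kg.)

λ = 28.2 pm

KE = (3/2)k_BT = 1.5 × 1.381 × 10⁻²³ × 2010 = 4.164 × 10⁻²⁰ J.
p = √(2mKE) = √(2 × 6.649 × 10⁻²⁷ × 4.164 × 10⁻²⁰) = 2.353 × 10⁻²³ kg·m/s.
λ = h/p = 2.82 × 10⁻¹¹ m = 28.2 pm.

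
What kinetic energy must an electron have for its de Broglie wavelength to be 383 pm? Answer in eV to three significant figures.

p = h/λ = 6.626 × 10⁻³⁴ / 3.830 × 10⁻¹⁰ = 1.730 × 10⁻²⁴ kg·m/s.
KE = p²/(2m) = (1.730 × 10⁻²⁴)² / (2 × 9.109 × 10⁻³¹) = 1.643 × 10⁻¹⁸ J = 10.3 eV.

KE = 10.3 eV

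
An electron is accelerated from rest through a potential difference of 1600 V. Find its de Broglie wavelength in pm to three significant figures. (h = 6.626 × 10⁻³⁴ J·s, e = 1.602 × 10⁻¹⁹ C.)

λ = 30.7 pm

KE = eV = 1.602 × 10⁻¹⁹ × 1600 = 2.563 × 10⁻¹⁶ J.
p = √(2mKE) = √(2 × 9.109 × 10⁻³¹ × 2.563 × 10⁻¹⁶) = 2.161 × 10⁻²³ kg·m/s.
λ = h/p = 6.626 × 10⁻³⁴ / 2.161 × 10⁻²³ = 3.07 × 10⁻¹¹ m = 30.7 pm.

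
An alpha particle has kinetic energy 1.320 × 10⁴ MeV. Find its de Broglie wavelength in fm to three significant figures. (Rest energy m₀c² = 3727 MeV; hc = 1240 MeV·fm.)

Total energy E = KE + m₀c² = 1.320 × 10⁴ + 3727 = 16927 MeV.
(pc)² = E² − (m₀c²)² = (16927)² − (3727)² = 2.726 × 10⁸ MeV², so pc = 1.651 × 10⁴ MeV.
λ = hc/(pc) = 1240 MeV·fm / 1.651 × 10⁴ MeV = 0.0751 fm.

λ = 0.0751 fm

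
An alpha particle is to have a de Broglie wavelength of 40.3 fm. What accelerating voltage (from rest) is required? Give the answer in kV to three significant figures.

p = h/λ = 6.626 × 10⁻³⁴ / 4.030 × 10⁻¹⁴ = 1.644 × 10⁻²⁰ kg·m/s.
KE = p²/(2m) = 2.034 × 10⁻¹⁴ J.
V = KE/2e = 2.034 × 10⁻¹⁴ / (2 × 1.602 × 10⁻¹⁹) = 63.5 kV.

V = 63.5 kV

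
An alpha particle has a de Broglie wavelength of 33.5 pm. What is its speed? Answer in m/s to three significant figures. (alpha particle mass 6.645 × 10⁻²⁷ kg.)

v = 2980 m/s

p = h/λ = 6.626 × 10⁻³⁴ / 3.350 × 10⁻¹¹ = 1.978 × 10⁻²³ kg·m/s.
v = p/m = 1.978 × 10⁻²³ / 6.645 × 10⁻²⁷ = 2.98 × 10³ m/s = 2980 m/s.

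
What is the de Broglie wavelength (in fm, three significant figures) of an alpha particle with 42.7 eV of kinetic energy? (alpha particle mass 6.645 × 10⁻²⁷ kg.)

λ = 2200 fm

KE = 42.7 eV = 6.841 × 10⁻¹⁸ J.
p = √(2mKE) = √(2 × 6.645 × 10⁻²⁷ × 6.841 × 10⁻¹⁸) = 3.015 × 10⁻²² kg·m/s.
λ = h/p = 6.626 × 10⁻³⁴ / 3.015 × 10⁻²² = 2.20 × 10⁻¹² m = 2200 fm.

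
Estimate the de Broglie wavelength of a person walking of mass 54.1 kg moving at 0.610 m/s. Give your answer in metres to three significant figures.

p = mv = 54.1 × 0.610 = 3.300 × 10¹ kg·m/s.
λ = h/p = 6.626 × 10⁻³⁴ / 3.300 × 10¹ = 2.01 × 10⁻³⁵ m.

λ = 2.01 × 10⁻³⁵ m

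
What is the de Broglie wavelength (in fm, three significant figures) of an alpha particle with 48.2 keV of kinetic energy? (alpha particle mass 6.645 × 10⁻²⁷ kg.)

λ = 65.4 fm

KE = 48.2 keV = 7.722 × 10⁻¹⁵ J.
p = √(2mKE) = √(2 × 6.645 × 10⁻²⁷ × 7.722 × 10⁻¹⁵) = 1.013 × 10⁻²⁰ kg·m/s.
λ = h/p = 6.626 × 10⁻³⁴ / 1.013 × 10⁻²⁰ = 6.54 × 10⁻¹⁴ m = 65.4 fm.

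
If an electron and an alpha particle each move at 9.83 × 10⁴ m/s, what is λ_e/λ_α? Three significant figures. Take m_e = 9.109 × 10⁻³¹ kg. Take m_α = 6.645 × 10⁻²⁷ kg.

At fixed v, p = mv so λ = h/(mv) ∝ 1/m.
λ_e/λ_α = m_α/m_e = 6.645 × 10⁻²⁷/9.109 × 10⁻³¹ = 7290.

λ_e/λ_α = 7290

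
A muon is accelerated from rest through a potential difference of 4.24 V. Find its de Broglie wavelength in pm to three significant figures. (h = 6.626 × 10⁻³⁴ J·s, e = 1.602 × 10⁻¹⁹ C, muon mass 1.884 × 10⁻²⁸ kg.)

KE = eV = 1.602 × 10⁻¹⁹ × 4.240 = 6.792 × 10⁻¹⁹ J.
p = √(2mKE) = √(2 × 1.884 × 10⁻²⁸ × 6.792 × 10⁻¹⁹) = 1.600 × 10⁻²³ kg·m/s.
λ = h/p = 6.626 × 10⁻³⁴ / 1.600 × 10⁻²³ = 4.14 × 10⁻¹¹ m = 41.4 pm.

λ = 41.4 pm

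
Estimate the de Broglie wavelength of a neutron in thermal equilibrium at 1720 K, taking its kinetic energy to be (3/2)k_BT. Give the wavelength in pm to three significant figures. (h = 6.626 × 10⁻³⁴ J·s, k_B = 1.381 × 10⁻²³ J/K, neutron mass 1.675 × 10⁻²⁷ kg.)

KE = (3/2)k_BT = 1.5 × 1.381 × 10⁻²³ × 1720 = 3.563 × 10⁻²⁰ J.
p = √(2mKE) = √(2 × 1.675 × 10⁻²⁷ × 3.563 × 10⁻²⁰) = 1.093 × 10⁻²³ kg·m/s.
λ = h/p = 6.06 × 10⁻¹¹ m = 60.6 pm.

λ = 60.6 pm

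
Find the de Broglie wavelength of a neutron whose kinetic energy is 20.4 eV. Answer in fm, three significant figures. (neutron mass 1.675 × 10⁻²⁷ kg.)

KE = 20.4 eV = 3.268 × 10⁻¹⁸ J.
p = √(2mKE) = √(2 × 1.675 × 10⁻²⁷ × 3.268 × 10⁻¹⁸) = 1.046 × 10⁻²² kg·m/s.
λ = h/p = 6.626 × 10⁻³⁴ / 1.046 × 10⁻²² = 6.33 × 10⁻¹² m = 6330 fm.

λ = 6330 fm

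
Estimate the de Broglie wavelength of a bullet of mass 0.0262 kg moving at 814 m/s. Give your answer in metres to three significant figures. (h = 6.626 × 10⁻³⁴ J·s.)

λ = 3.11 × 10⁻³⁵ m

p = mv = 0.0262 × 814 = 2.133 × 10¹ kg·m/s.
λ = h/p = 6.626 × 10⁻³⁴ / 2.133 × 10¹ = 3.11 × 10⁻³⁵ m.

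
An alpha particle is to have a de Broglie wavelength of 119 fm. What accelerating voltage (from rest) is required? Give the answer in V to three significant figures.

V = 7280 V

p = h/λ = 6.626 × 10⁻³⁴ / 1.190 × 10⁻¹³ = 5.568 × 10⁻²¹ kg·m/s.
KE = p²/(2m) = 2.333 × 10⁻¹⁵ J.
V = KE/2e = 2.333 × 10⁻¹⁵ / (2 × 1.602 × 10⁻¹⁹) = 7280 V.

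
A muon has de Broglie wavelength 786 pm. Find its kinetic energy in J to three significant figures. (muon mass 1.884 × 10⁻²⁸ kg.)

KE = 1.89 × 10⁻²¹ J

p = h/λ = 6.626 × 10⁻³⁴ / 7.860 × 10⁻¹⁰ = 8.430 × 10⁻²⁵ kg·m/s.
KE = p²/(2m) = (8.430 × 10⁻²⁵)² / (2 × 1.884 × 10⁻²⁸) = 1.886 × 10⁻²¹ J = 1.89 × 10⁻²¹ J.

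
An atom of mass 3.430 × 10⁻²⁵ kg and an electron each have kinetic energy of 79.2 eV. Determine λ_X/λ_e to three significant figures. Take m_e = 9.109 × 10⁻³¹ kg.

λ_X/λ_e = 1.63 × 10⁻³

At fixed KE, p = √(2mKE) so λ = h/p ∝ 1/√m.
λ_X/λ_e = √(m_e/m_X) = √(9.109 × 10⁻³¹/3.430 × 10⁻²⁵) = √(2.656 × 10⁻⁶) = 1.63 × 10⁻³.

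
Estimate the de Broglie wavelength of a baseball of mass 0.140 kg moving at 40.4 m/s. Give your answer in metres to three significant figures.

p = mv = 0.140 × 40.4 = 5.656 kg·m/s.
λ = h/p = 6.626 × 10⁻³⁴ / 5.656 = 1.17 × 10⁻³⁴ m.

λ = 1.17 × 10⁻³⁴ m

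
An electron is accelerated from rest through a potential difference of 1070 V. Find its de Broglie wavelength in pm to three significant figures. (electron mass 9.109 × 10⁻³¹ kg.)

KE = eV = 1.602 × 10⁻¹⁹ × 1070 = 1.714 × 10⁻¹⁶ J.
p = √(2mKE) = √(2 × 9.109 × 10⁻³¹ × 1.714 × 10⁻¹⁶) = 1.767 × 10⁻²³ kg·m/s.
λ = h/p = 6.626 × 10⁻³⁴ / 1.767 × 10⁻²³ = 3.75 × 10⁻¹¹ m = 37.5 pm.

λ = 37.5 pm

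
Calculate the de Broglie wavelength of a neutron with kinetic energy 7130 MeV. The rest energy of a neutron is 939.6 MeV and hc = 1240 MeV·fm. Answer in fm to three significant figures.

Total energy E = KE + m₀c² = 7130 + 939.6 = 8069.6 MeV.
(pc)² = E² − (m₀c²)² = (8069.6)² − (939.6)² = 6.424 × 10⁷ MeV², so pc = 8015 MeV.
λ = hc/(pc) = 1240 MeV·fm / 8015 MeV = 0.155 fm.

λ = 0.155 fm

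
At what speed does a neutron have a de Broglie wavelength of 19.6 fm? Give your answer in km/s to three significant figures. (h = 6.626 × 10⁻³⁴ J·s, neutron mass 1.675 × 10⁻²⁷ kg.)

v = 2.02 × 10⁴ km/s

p = h/λ = 6.626 × 10⁻³⁴ / 1.960 × 10⁻¹⁴ = 3.381 × 10⁻²⁰ kg·m/s.
v = p/m = 3.381 × 10⁻²⁰ / 1.675 × 10⁻²⁷ = 2.02 × 10⁷ m/s = 2.02 × 10⁴ km/s.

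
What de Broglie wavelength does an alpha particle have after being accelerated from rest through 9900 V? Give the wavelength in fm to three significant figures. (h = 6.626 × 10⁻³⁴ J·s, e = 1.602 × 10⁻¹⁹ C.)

KE = 2eV = 2 × 1.602 × 10⁻¹⁹ × 9900 = 3.172 × 10⁻¹⁵ J.
p = √(2mKE) = √(2 × 6.645 × 10⁻²⁷ × 3.172 × 10⁻¹⁵) = 6.493 × 10⁻²¹ kg·m/s.
λ = h/p = 6.626 × 10⁻³⁴ / 6.493 × 10⁻²¹ = 1.02 × 10⁻¹³ m = 102 fm.

λ = 102 fm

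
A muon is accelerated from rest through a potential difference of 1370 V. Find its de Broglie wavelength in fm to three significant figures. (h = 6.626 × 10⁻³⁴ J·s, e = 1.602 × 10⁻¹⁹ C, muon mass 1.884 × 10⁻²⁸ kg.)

KE = eV = 1.602 × 10⁻¹⁹ × 1370 = 2.195 × 10⁻¹⁶ J.
p = √(2mKE) = √(2 × 1.884 × 10⁻²⁸ × 2.195 × 10⁻¹⁶) = 2.876 × 10⁻²² kg·m/s.
λ = h/p = 6.626 × 10⁻³⁴ / 2.876 × 10⁻²² = 2.30 × 10⁻¹² m = 2300 fm.

λ = 2300 fm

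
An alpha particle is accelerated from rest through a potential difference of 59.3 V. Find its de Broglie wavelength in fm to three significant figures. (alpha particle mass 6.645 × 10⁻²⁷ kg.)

λ = 1320 fm

KE = 2eV = 2 × 1.602 × 10⁻¹⁹ × 59.30 = 1.900 × 10⁻¹⁷ J.
p = √(2mKE) = √(2 × 6.645 × 10⁻²⁷ × 1.900 × 10⁻¹⁷) = 5.025 × 10⁻²² kg·m/s.
λ = h/p = 6.626 × 10⁻³⁴ / 5.025 × 10⁻²² = 1.32 × 10⁻¹² m = 1320 fm.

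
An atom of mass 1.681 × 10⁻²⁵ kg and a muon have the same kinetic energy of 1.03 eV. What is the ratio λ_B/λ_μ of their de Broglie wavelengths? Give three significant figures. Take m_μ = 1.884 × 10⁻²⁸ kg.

λ_B/λ_μ = 0.0335

At fixed KE, p = √(2mKE) so λ = h/p ∝ 1/√m.
λ_B/λ_μ = √(m_μ/m_B) = √(1.884 × 10⁻²⁸/1.681 × 10⁻²⁵) = √(1.121 × 10⁻³) = 0.0335.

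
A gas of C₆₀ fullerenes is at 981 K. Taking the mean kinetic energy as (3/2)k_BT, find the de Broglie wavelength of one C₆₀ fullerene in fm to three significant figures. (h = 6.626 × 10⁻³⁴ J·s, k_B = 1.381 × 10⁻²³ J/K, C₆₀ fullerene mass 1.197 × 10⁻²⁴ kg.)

λ = 3000 fm

KE = (3/2)k_BT = 1.5 × 1.381 × 10⁻²³ × 981 = 2.032 × 10⁻²⁰ J.
p = √(2mKE) = √(2 × 1.197 × 10⁻²⁴ × 2.032 × 10⁻²⁰) = 2.206 × 10⁻²² kg·m/s.
λ = h/p = 3.00 × 10⁻¹² m = 3000 fm.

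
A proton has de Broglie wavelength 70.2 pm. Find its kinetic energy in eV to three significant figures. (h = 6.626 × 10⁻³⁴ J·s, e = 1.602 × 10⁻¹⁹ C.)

KE = 0.166 eV

p = h/λ = 6.626 × 10⁻³⁴ / 7.020 × 10⁻¹¹ = 9.439 × 10⁻²⁴ kg·m/s.
KE = p²/(2m) = (9.439 × 10⁻²⁴)² / (2 × 1.673 × 10⁻²⁷) = 2.663 × 10⁻²⁰ J = 0.166 eV.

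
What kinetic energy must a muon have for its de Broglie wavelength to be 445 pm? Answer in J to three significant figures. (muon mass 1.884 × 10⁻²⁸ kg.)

KE = 5.88 × 10⁻²¹ J

p = h/λ = 6.626 × 10⁻³⁴ / 4.450 × 10⁻¹⁰ = 1.489 × 10⁻²⁴ kg·m/s.
KE = p²/(2m) = (1.489 × 10⁻²⁴)² / (2 × 1.884 × 10⁻²⁸) = 5.884 × 10⁻²¹ J = 5.88 × 10⁻²¹ J.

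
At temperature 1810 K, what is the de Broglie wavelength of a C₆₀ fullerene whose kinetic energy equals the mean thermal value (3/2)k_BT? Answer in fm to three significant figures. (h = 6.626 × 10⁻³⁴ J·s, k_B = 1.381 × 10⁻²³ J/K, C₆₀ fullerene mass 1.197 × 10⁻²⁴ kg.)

λ = 2210 fm

KE = (3/2)k_BT = 1.5 × 1.381 × 10⁻²³ × 1810 = 3.749 × 10⁻²⁰ J.
p = √(2mKE) = √(2 × 1.197 × 10⁻²⁴ × 3.749 × 10⁻²⁰) = 2.996 × 10⁻²² kg·m/s.
λ = h/p = 2.21 × 10⁻¹² m = 2210 fm.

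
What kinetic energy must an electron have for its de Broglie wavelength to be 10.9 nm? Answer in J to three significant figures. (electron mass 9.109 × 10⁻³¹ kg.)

p = h/λ = 6.626 × 10⁻³⁴ / 1.090 × 10⁻⁸ = 6.079 × 10⁻²⁶ kg·m/s.
KE = p²/(2m) = (6.079 × 10⁻²⁶)² / (2 × 9.109 × 10⁻³¹) = 2.028 × 10⁻²¹ J = 2.03 × 10⁻²¹ J.

KE = 2.03 × 10⁻²¹ J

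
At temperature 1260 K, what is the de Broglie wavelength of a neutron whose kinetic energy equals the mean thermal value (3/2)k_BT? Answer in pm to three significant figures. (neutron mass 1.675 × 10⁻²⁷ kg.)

KE = (3/2)k_BT = 1.5 × 1.381 × 10⁻²³ × 1260 = 2.610 × 10⁻²⁰ J.
p = √(2mKE) = √(2 × 1.675 × 10⁻²⁷ × 2.610 × 10⁻²⁰) = 9.351 × 10⁻²⁴ kg·m/s.
λ = h/p = 7.09 × 10⁻¹¹ m = 70.9 pm.

λ = 70.9 pm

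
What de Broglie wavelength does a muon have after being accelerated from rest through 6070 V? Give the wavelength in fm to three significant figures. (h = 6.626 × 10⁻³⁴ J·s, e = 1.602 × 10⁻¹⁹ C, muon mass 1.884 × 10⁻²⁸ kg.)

λ = 1090 fm

KE = eV = 1.602 × 10⁻¹⁹ × 6070 = 9.724 × 10⁻¹⁶ J.
p = √(2mKE) = √(2 × 1.884 × 10⁻²⁸ × 9.724 × 10⁻¹⁶) = 6.053 × 10⁻²² kg·m/s.
λ = h/p = 6.626 × 10⁻³⁴ / 6.053 × 10⁻²² = 1.09 × 10⁻¹² m = 1090 fm.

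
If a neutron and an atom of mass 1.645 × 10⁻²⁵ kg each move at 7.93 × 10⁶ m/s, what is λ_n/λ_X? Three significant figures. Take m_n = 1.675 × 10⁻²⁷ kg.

At fixed v, p = mv so λ = h/(mv) ∝ 1/m.
λ_n/λ_X = m_X/m_n = 1.645 × 10⁻²⁵/1.675 × 10⁻²⁷ = 98.2.

λ_n/λ_X = 98.2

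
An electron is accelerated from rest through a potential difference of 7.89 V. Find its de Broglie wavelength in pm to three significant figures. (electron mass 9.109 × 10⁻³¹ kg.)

λ = 437 pm

KE = eV = 1.602 × 10⁻¹⁹ × 7.890 = 1.264 × 10⁻¹⁸ J.
p = √(2mKE) = √(2 × 9.109 × 10⁻³¹ × 1.264 × 10⁻¹⁸) = 1.517 × 10⁻²⁴ kg·m/s.
λ = h/p = 6.626 × 10⁻³⁴ / 1.517 × 10⁻²⁴ = 4.37 × 10⁻¹⁰ m = 437 pm.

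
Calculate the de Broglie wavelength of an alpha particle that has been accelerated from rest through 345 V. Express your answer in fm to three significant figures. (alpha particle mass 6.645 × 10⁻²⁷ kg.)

λ = 547 fm

KE = 2eV = 2 × 1.602 × 10⁻¹⁹ × 345.0 = 1.105 × 10⁻¹⁶ J.
p = √(2mKE) = √(2 × 6.645 × 10⁻²⁷ × 1.105 × 10⁻¹⁶) = 1.212 × 10⁻²¹ kg·m/s.
λ = h/p = 6.626 × 10⁻³⁴ / 1.212 × 10⁻²¹ = 5.47 × 10⁻¹³ m = 547 fm.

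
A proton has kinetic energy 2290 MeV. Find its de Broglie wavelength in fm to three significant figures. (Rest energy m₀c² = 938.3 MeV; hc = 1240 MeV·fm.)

Total energy E = KE + m₀c² = 2290 + 938.3 = 3228.3 MeV.
(pc)² = E² − (m₀c²)² = (3228.3)² − (938.3)² = 9.542 × 10⁶ MeV², so pc = 3089 MeV.
λ = hc/(pc) = 1240 MeV·fm / 3089 MeV = 0.401 fm.

λ = 0.401 fm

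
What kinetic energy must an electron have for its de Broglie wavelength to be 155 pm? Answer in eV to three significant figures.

p = h/λ = 6.626 × 10⁻³⁴ / 1.550 × 10⁻¹⁰ = 4.275 × 10⁻²⁴ kg·m/s.
KE = p²/(2m) = (4.275 × 10⁻²⁴)² / (2 × 9.109 × 10⁻³¹) = 1.003 × 10⁻¹⁷ J = 62.6 eV.

KE = 62.6 eV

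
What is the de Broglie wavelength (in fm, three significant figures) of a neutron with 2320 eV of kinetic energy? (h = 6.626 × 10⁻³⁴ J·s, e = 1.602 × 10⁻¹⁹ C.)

λ = 594 fm

KE = 2320 eV = 3.717 × 10⁻¹⁶ J.
p = √(2mKE) = √(2 × 1.675 × 10⁻²⁷ × 3.717 × 10⁻¹⁶) = 1.116 × 10⁻²¹ kg·m/s.
λ = h/p = 6.626 × 10⁻³⁴ / 1.116 × 10⁻²¹ = 5.94 × 10⁻¹³ m = 594 fm.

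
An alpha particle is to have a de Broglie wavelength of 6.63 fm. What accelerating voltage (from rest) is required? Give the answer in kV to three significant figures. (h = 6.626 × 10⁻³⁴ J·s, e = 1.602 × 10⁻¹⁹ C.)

p = h/λ = 6.626 × 10⁻³⁴ / 6.630 × 10⁻¹⁵ = 9.994 × 10⁻²⁰ kg·m/s.
KE = p²/(2m) = 7.515 × 10⁻¹³ J.
V = KE/2e = 7.515 × 10⁻¹³ / (2 × 1.602 × 10⁻¹⁹) = 2350 kV.

V = 2350 kV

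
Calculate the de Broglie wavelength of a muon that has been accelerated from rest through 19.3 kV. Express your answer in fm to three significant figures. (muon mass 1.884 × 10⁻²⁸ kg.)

λ = 614 fm

KE = eV = 1.602 × 10⁻¹⁹ × 1.930 × 10⁴ = 3.092 × 10⁻¹⁵ J.
p = √(2mKE) = √(2 × 1.884 × 10⁻²⁸ × 3.092 × 10⁻¹⁵) = 1.079 × 10⁻²¹ kg·m/s.
λ = h/p = 6.626 × 10⁻³⁴ / 1.079 × 10⁻²¹ = 6.14 × 10⁻¹³ m = 614 fm.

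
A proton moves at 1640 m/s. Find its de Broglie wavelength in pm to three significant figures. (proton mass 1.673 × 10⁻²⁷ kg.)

λ = 241 pm

p = mv = 1.673 × 10⁻²⁷ × 1640 = 2.744 × 10⁻²⁴ kg·m/s.
λ = h/p = 6.626 × 10⁻³⁴ / 2.744 × 10⁻²⁴ = 2.41 × 10⁻¹⁰ m = 241 pm.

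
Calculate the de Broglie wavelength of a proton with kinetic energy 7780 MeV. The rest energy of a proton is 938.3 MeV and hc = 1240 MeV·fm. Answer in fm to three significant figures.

λ = 0.143 fm

Total energy E = KE + m₀c² = 7780 + 938.3 = 8718.3 MeV.
(pc)² = E² − (m₀c²)² = (8718.3)² − (938.3)² = 7.513 × 10⁷ MeV², so pc = 8668 MeV.
λ = hc/(pc) = 1240 MeV·fm / 8668 MeV = 0.143 fm.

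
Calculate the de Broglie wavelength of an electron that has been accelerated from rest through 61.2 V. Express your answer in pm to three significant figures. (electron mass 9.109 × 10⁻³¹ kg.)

λ = 157 pm

KE = eV = 1.602 × 10⁻¹⁹ × 61.20 = 9.804 × 10⁻¹⁸ J.
p = √(2mKE) = √(2 × 9.109 × 10⁻³¹ × 9.804 × 10⁻¹⁸) = 4.226 × 10⁻²⁴ kg·m/s.
λ = h/p = 6.626 × 10⁻³⁴ / 4.226 × 10⁻²⁴ = 1.57 × 10⁻¹⁰ m = 157 pm.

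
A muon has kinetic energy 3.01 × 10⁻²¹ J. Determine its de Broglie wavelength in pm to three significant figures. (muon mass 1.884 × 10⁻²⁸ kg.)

λ = 622 pm

p = √(2mKE) = √(2 × 1.884 × 10⁻²⁸ × 3.010 × 10⁻²¹) = 1.065 × 10⁻²⁴ kg·m/s.
λ = h/p = 6.626 × 10⁻³⁴ / 1.065 × 10⁻²⁴ = 6.22 × 10⁻¹⁰ m = 622 pm.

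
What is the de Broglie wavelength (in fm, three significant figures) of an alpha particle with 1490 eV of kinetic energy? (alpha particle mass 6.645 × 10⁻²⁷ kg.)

KE = 1490 eV = 2.387 × 10⁻¹⁶ J.
p = √(2mKE) = √(2 × 6.645 × 10⁻²⁷ × 2.387 × 10⁻¹⁶) = 1.781 × 10⁻²¹ kg·m/s.
λ = h/p = 6.626 × 10⁻³⁴ / 1.781 × 10⁻²¹ = 3.72 × 10⁻¹³ m = 372 fm.

λ = 372 fm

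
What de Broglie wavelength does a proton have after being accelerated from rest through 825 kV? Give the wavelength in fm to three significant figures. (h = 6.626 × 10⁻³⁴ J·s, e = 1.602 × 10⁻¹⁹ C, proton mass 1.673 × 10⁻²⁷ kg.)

λ = 31.5 fm

KE = eV = 1.602 × 10⁻¹⁹ × 8.250 × 10⁵ = 1.322 × 10⁻¹³ J.
p = √(2mKE) = √(2 × 1.673 × 10⁻²⁷ × 1.322 × 10⁻¹³) = 2.103 × 10⁻²⁰ kg·m/s.
λ = h/p = 6.626 × 10⁻³⁴ / 2.103 × 10⁻²⁰ = 3.15 × 10⁻¹⁴ m = 31.5 fm.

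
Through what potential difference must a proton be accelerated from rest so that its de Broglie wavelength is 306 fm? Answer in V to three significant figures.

V = 8750 V

p = h/λ = 6.626 × 10⁻³⁴ / 3.060 × 10⁻¹³ = 2.165 × 10⁻²¹ kg·m/s.
KE = p²/(2m) = 1.401 × 10⁻¹⁵ J.
V = KE/e = 1.401 × 10⁻¹⁵ / (1.602 × 10⁻¹⁹) = 8750 V.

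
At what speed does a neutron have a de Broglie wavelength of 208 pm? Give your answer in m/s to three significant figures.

p = h/λ = 6.626 × 10⁻³⁴ / 2.080 × 10⁻¹⁰ = 3.186 × 10⁻²⁴ kg·m/s.
v = p/m = 3.186 × 10⁻²⁴ / 1.675 × 10⁻²⁷ = 1.90 × 10³ m/s = 1900 m/s.

v = 1900 m/s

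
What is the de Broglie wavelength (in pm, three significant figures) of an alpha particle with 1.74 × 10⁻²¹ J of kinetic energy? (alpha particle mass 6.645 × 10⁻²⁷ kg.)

p = √(2mKE) = √(2 × 6.645 × 10⁻²⁷ × 1.740 × 10⁻²¹) = 4.809 × 10⁻²⁴ kg·m/s.
λ = h/p = 6.626 × 10⁻³⁴ / 4.809 × 10⁻²⁴ = 1.38 × 10⁻¹⁰ m = 138 pm.

λ = 138 pm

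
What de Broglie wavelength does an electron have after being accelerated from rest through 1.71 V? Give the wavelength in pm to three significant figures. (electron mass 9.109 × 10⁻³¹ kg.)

KE = eV = 1.602 × 10⁻¹⁹ × 1.710 = 2.739 × 10⁻¹⁹ J.
p = √(2mKE) = √(2 × 9.109 × 10⁻³¹ × 2.739 × 10⁻¹⁹) = 7.064 × 10⁻²⁵ kg·m/s.
λ = h/p = 6.626 × 10⁻³⁴ / 7.064 × 10⁻²⁵ = 9.38 × 10⁻¹⁰ m = 938 pm.

λ = 938 pm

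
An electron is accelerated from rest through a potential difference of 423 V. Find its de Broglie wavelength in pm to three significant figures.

KE = eV = 1.602 × 10⁻¹⁹ × 423.0 = 6.776 × 10⁻¹⁷ J.
p = √(2mKE) = √(2 × 9.109 × 10⁻³¹ × 6.776 × 10⁻¹⁷) = 1.111 × 10⁻²³ kg·m/s.
λ = h/p = 6.626 × 10⁻³⁴ / 1.111 × 10⁻²³ = 5.96 × 10⁻¹¹ m = 59.6 pm.

λ = 59.6 pm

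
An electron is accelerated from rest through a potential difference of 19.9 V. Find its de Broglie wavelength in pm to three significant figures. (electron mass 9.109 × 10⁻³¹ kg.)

λ = 275 pm

KE = eV = 1.602 × 10⁻¹⁹ × 19.90 = 3.188 × 10⁻¹⁸ J.
p = √(2mKE) = √(2 × 9.109 × 10⁻³¹ × 3.188 × 10⁻¹⁸) = 2.410 × 10⁻²⁴ kg·m/s.
λ = h/p = 6.626 × 10⁻³⁴ / 2.410 × 10⁻²⁴ = 2.75 × 10⁻¹⁰ m = 275 pm.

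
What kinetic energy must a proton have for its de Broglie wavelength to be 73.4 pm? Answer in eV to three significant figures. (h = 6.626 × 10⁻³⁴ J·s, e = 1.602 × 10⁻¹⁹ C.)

KE = 0.152 eV

p = h/λ = 6.626 × 10⁻³⁴ / 7.340 × 10⁻¹¹ = 9.027 × 10⁻²⁴ kg·m/s.
KE = p²/(2m) = (9.027 × 10⁻²⁴)² / (2 × 1.673 × 10⁻²⁷) = 2.435 × 10⁻²⁰ J = 0.152 eV.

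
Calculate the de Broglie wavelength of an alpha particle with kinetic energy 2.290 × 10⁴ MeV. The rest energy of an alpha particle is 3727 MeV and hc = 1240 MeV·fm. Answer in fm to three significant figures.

Total energy E = KE + m₀c² = 2.290 × 10⁴ + 3727 = 26627 MeV.
(pc)² = E² − (m₀c²)² = (26627)² − (3727)² = 6.951 × 10⁸ MeV², so pc = 2.636 × 10⁴ MeV.
λ = hc/(pc) = 1240 MeV·fm / 2.636 × 10⁴ MeV = 0.0470 fm.

λ = 0.0470 fm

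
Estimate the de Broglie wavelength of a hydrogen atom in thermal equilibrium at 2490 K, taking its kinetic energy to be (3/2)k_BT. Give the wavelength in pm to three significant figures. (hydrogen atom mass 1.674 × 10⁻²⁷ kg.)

λ = 50.4 pm

KE = (3/2)k_BT = 1.5 × 1.381 × 10⁻²³ × 2490 = 5.158 × 10⁻²⁰ J.
p = √(2mKE) = √(2 × 1.674 × 10⁻²⁷ × 5.158 × 10⁻²⁰) = 1.314 × 10⁻²³ kg·m/s.
λ = h/p = 5.04 × 10⁻¹¹ m = 50.4 pm.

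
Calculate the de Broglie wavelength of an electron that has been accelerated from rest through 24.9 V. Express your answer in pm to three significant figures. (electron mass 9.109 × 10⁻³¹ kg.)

λ = 246 pm

KE = eV = 1.602 × 10⁻¹⁹ × 24.90 = 3.989 × 10⁻¹⁸ J.
p = √(2mKE) = √(2 × 9.109 × 10⁻³¹ × 3.989 × 10⁻¹⁸) = 2.696 × 10⁻²⁴ kg·m/s.
λ = h/p = 6.626 × 10⁻³⁴ / 2.696 × 10⁻²⁴ = 2.46 × 10⁻¹⁰ m = 246 pm.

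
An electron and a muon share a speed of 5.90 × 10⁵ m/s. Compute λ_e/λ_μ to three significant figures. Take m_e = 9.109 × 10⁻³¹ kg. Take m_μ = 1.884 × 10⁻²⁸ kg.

λ_e/λ_μ = 207

At fixed v, p = mv so λ = h/(mv) ∝ 1/m.
λ_e/λ_μ = m_μ/m_e = 1.884 × 10⁻²⁸/9.109 × 10⁻³¹ = 207.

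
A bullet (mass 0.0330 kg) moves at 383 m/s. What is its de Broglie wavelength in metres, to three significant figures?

p = mv = 0.0330 × 383 = 1.264 × 10¹ kg·m/s.
λ = h/p = 6.626 × 10⁻³⁴ / 1.264 × 10¹ = 5.24 × 10⁻³⁵ m.

λ = 5.24 × 10⁻³⁵ m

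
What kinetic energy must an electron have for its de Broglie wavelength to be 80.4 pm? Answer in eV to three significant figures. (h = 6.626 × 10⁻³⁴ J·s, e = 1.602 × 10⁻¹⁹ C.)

KE = 233 eV

p = h/λ = 6.626 × 10⁻³⁴ / 8.040 × 10⁻¹¹ = 8.241 × 10⁻²⁴ kg·m/s.
KE = p²/(2m) = (8.241 × 10⁻²⁴)² / (2 × 9.109 × 10⁻³¹) = 3.728 × 10⁻¹⁷ J = 233 eV.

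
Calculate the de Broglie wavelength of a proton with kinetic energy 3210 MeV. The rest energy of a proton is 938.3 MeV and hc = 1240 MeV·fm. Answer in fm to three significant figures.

Total energy E = KE + m₀c² = 3210 + 938.3 = 4148.3 MeV.
(pc)² = E² − (m₀c²)² = (4148.3)² − (938.3)² = 1.633 × 10⁷ MeV², so pc = 4041 MeV.
λ = hc/(pc) = 1240 MeV·fm / 4041 MeV = 0.307 fm.

λ = 0.307 fm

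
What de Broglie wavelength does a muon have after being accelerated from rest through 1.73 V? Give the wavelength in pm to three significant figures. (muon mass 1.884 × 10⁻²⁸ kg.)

λ = 64.8 pm

KE = eV = 1.602 × 10⁻¹⁹ × 1.730 = 2.771 × 10⁻¹⁹ J.
p = √(2mKE) = √(2 × 1.884 × 10⁻²⁸ × 2.771 × 10⁻¹⁹) = 1.022 × 10⁻²³ kg·m/s.
λ = h/p = 6.626 × 10⁻³⁴ / 1.022 × 10⁻²³ = 6.48 × 10⁻¹¹ m = 64.8 pm.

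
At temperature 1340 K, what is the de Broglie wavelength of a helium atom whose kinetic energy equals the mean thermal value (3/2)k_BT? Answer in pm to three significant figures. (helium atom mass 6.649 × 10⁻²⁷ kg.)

KE = (3/2)k_BT = 1.5 × 1.381 × 10⁻²³ × 1340 = 2.776 × 10⁻²⁰ J.
p = √(2mKE) = √(2 × 6.649 × 10⁻²⁷ × 2.776 × 10⁻²⁰) = 1.921 × 10⁻²³ kg·m/s.
λ = h/p = 3.45 × 10⁻¹¹ m = 34.5 pm.

λ = 34.5 pm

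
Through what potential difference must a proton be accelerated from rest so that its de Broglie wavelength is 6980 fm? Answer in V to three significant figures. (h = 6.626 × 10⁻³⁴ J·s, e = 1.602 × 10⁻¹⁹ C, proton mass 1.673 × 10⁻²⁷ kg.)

p = h/λ = 6.626 × 10⁻³⁴ / 6.980 × 10⁻¹² = 9.493 × 10⁻²³ kg·m/s.
KE = p²/(2m) = 2.693 × 10⁻¹⁸ J.
V = KE/e = 2.693 × 10⁻¹⁸ / (1.602 × 10⁻¹⁹) = 16.8 V.

V = 16.8 V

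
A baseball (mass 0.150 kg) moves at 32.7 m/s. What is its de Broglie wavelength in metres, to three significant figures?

p = mv = 0.150 × 32.7 = 4.905 kg·m/s.
λ = h/p = 6.626 × 10⁻³⁴ / 4.905 = 1.35 × 10⁻³⁴ m.

λ = 1.35 × 10⁻³⁴ m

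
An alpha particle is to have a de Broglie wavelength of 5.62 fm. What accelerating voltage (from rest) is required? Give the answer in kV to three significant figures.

V = 3260 kV

p = h/λ = 6.626 × 10⁻³⁴ / 5.620 × 10⁻¹⁵ = 1.179 × 10⁻¹⁹ kg·m/s.
KE = p²/(2m) = 1.046 × 10⁻¹² J.
V = KE/2e = 1.046 × 10⁻¹² / (2 × 1.602 × 10⁻¹⁹) = 3260 kV.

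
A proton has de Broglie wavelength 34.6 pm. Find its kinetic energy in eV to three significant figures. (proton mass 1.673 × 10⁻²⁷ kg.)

p = h/λ = 6.626 × 10⁻³⁴ / 3.460 × 10⁻¹¹ = 1.915 × 10⁻²³ kg·m/s.
KE = p²/(2m) = (1.915 × 10⁻²³)² / (2 × 1.673 × 10⁻²⁷) = 1.096 × 10⁻¹⁹ J = 0.684 eV.

KE = 0.684 eV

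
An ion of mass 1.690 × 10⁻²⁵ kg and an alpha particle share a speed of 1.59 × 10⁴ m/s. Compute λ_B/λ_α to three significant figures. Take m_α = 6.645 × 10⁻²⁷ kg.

λ_B/λ_α = 0.0393

At fixed v, p = mv so λ = h/(mv) ∝ 1/m.
λ_B/λ_α = m_α/m_B = 6.645 × 10⁻²⁷/1.690 × 10⁻²⁵ = 0.0393.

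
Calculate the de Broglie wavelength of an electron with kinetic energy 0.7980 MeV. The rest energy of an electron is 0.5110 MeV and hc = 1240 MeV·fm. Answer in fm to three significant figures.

λ = 1030 fm

Total energy E = KE + m₀c² = 0.7980 + 0.5110 = 1.3090 MeV.
(pc)² = E² − (m₀c²)² = (1.3090)² − (0.5110)² = 1.452 MeV², so pc = 1.205 MeV.
λ = hc/(pc) = 1240 MeV·fm / 1.205 MeV = 1030 fm.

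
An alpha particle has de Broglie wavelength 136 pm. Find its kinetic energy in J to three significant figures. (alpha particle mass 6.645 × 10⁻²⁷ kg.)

KE = 1.79 × 10⁻²¹ J

p = h/λ = 6.626 × 10⁻³⁴ / 1.360 × 10⁻¹⁰ = 4.872 × 10⁻²⁴ kg·m/s.
KE = p²/(2m) = (4.872 × 10⁻²⁴)² / (2 × 6.645 × 10⁻²⁷) = 1.786 × 10⁻²¹ J = 1.79 × 10⁻²¹ J.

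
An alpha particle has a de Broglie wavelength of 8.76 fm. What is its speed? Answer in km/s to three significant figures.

p = h/λ = 6.626 × 10⁻³⁴ / 8.760 × 10⁻¹⁵ = 7.564 × 10⁻²⁰ kg·m/s.
v = p/m = 7.564 × 10⁻²⁰ / 6.645 × 10⁻²⁷ = 1.14 × 10⁷ m/s = 1.14 × 10⁴ km/s.

v = 1.14 × 10⁴ km/s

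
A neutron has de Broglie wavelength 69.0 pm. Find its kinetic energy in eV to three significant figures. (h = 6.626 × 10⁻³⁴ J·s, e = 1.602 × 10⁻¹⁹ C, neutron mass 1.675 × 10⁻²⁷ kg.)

KE = 0.172 eV

p = h/λ = 6.626 × 10⁻³⁴ / 6.900 × 10⁻¹¹ = 9.603 × 10⁻²⁴ kg·m/s.
KE = p²/(2m) = (9.603 × 10⁻²⁴)² / (2 × 1.675 × 10⁻²⁷) = 2.753 × 10⁻²⁰ J = 0.172 eV.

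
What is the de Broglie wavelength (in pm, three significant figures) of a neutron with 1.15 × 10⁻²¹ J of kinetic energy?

λ = 338 pm

p = √(2mKE) = √(2 × 1.675 × 10⁻²⁷ × 1.150 × 10⁻²¹) = 1.963 × 10⁻²⁴ kg·m/s.
λ = h/p = 6.626 × 10⁻³⁴ / 1.963 × 10⁻²⁴ = 3.38 × 10⁻¹⁰ m = 338 pm.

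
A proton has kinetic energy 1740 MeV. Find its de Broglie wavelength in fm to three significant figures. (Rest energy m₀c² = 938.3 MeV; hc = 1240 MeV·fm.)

Total energy E = KE + m₀c² = 1740 + 938.3 = 2678.3 MeV.
(pc)² = E² − (m₀c²)² = (2678.3)² − (938.3)² = 6.293 × 10⁶ MeV², so pc = 2509 MeV.
λ = hc/(pc) = 1240 MeV·fm / 2509 MeV = 0.494 fm.

λ = 0.494 fm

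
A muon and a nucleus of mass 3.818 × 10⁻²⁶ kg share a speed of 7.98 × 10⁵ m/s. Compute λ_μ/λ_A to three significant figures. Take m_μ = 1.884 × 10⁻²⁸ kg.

At fixed v, p = mv so λ = h/(mv) ∝ 1/m.
λ_μ/λ_A = m_A/m_μ = 3.818 × 10⁻²⁶/1.884 × 10⁻²⁸ = 203.

λ_μ/λ_A = 203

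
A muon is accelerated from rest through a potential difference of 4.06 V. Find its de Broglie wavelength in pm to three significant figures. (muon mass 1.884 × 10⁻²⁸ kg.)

λ = 42.3 pm

KE = eV = 1.602 × 10⁻¹⁹ × 4.060 = 6.504 × 10⁻¹⁹ J.
p = √(2mKE) = √(2 × 1.884 × 10⁻²⁸ × 6.504 × 10⁻¹⁹) = 1.565 × 10⁻²³ kg·m/s.
λ = h/p = 6.626 × 10⁻³⁴ / 1.565 × 10⁻²³ = 4.23 × 10⁻¹¹ m = 42.3 pm.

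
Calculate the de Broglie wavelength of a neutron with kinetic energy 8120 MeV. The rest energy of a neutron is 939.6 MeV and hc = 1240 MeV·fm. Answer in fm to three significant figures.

Total energy E = KE + m₀c² = 8120 + 939.6 = 9059.6 MeV.
(pc)² = E² − (m₀c²)² = (9059.6)² − (939.6)² = 8.119 × 10⁷ MeV², so pc = 9011 MeV.
λ = hc/(pc) = 1240 MeV·fm / 9011 MeV = 0.138 fm.

λ = 0.138 fm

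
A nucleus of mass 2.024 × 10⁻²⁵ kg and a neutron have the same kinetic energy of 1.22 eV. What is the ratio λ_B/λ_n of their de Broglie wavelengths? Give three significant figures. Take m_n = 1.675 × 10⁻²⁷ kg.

λ_B/λ_n = 0.0910

At fixed KE, p = √(2mKE) so λ = h/p ∝ 1/√m.
λ_B/λ_n = √(m_n/m_B) = √(1.675 × 10⁻²⁷/2.024 × 10⁻²⁵) = √(8.276 × 10⁻³) = 0.0910.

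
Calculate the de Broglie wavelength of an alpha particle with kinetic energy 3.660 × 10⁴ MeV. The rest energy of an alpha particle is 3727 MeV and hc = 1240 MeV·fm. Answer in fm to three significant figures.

λ = 0.0309 fm

Total energy E = KE + m₀c² = 3.660 × 10⁴ + 3727 = 40327 MeV.
(pc)² = E² − (m₀c²)² = (40327)² − (3727)² = 1.612 × 10⁹ MeV², so pc = 4.015 × 10⁴ MeV.
λ = hc/(pc) = 1240 MeV·fm / 4.015 × 10⁴ MeV = 0.0309 fm.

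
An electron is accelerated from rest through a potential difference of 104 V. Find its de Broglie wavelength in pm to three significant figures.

λ = 120 pm

KE = eV = 1.602 × 10⁻¹⁹ × 104.0 = 1.666 × 10⁻¹⁷ J.
p = √(2mKE) = √(2 × 9.109 × 10⁻³¹ × 1.666 × 10⁻¹⁷) = 5.509 × 10⁻²⁴ kg·m/s.
λ = h/p = 6.626 × 10⁻³⁴ / 5.509 × 10⁻²⁴ = 1.20 × 10⁻¹⁰ m = 120 pm.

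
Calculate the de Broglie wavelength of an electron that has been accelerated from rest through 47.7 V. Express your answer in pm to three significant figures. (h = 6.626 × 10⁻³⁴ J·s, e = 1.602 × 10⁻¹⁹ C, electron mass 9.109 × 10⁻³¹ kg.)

KE = eV = 1.602 × 10⁻¹⁹ × 47.70 = 7.642 × 10⁻¹⁸ J.
p = √(2mKE) = √(2 × 9.109 × 10⁻³¹ × 7.642 × 10⁻¹⁸) = 3.731 × 10⁻²⁴ kg·m/s.
λ = h/p = 6.626 × 10⁻³⁴ / 3.731 × 10⁻²⁴ = 1.78 × 10⁻¹⁰ m = 178 pm.

λ = 178 pm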